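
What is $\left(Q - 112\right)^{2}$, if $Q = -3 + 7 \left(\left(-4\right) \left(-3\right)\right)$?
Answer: $961$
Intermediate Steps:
$Q = 81$ ($Q = -3 + 7 \cdot 12 = -3 + 84 = 81$)
$\left(Q - 112\right)^{2} = \left(81 - 112\right)^{2} = \left(-31\right)^{2} = 961$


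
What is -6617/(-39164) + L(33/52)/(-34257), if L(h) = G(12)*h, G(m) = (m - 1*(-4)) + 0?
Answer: 980550583/5813778308 ≈ 0.16866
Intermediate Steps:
G(m) = 4 + m (G(m) = (m + 4) + 0 = (4 + m) + 0 = 4 + m)
L(h) = 16*h (L(h) = (4 + 12)*h = 16*h)
-6617/(-39164) + L(33/52)/(-34257) = -6617/(-39164) + (16*(33/52))/(-34257) = -6617*(-1/39164) + (16*(33*(1/52)))*(-1/34257) = 6617/39164 + (16*(33/52))*(-1/34257) = 6617/39164 + (132/13)*(-1/34257) = 6617/39164 - 44/148447 = 980550583/5813778308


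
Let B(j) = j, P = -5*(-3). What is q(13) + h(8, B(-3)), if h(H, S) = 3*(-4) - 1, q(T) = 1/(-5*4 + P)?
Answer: -66/5 ≈ -13.200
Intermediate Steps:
P = 15
q(T) = -⅕ (q(T) = 1/(-5*4 + 15) = 1/(-20 + 15) = 1/(-5) = -⅕)
h(H, S) = -13 (h(H, S) = -12 - 1 = -13)
q(13) + h(8, B(-3)) = -⅕ - 13 = -66/5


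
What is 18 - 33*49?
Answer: -1599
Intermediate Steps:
18 - 33*49 = 18 - 1617 = -1599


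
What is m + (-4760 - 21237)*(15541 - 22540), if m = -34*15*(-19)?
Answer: 181962693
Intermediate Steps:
m = 9690 (m = -510*(-19) = 9690)
m + (-4760 - 21237)*(15541 - 22540) = 9690 + (-4760 - 21237)*(15541 - 22540) = 9690 - 25997*(-6999) = 9690 + 181953003 = 181962693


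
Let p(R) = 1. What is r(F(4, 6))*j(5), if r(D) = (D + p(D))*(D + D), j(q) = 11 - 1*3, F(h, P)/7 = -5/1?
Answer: 19040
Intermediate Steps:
F(h, P) = -35 (F(h, P) = 7*(-5/1) = 7*(-5*1) = 7*(-5) = -35)
j(q) = 8 (j(q) = 11 - 3 = 8)
r(D) = 2*D*(1 + D) (r(D) = (D + 1)*(D + D) = (1 + D)*(2*D) = 2*D*(1 + D))
r(F(4, 6))*j(5) = (2*(-35)*(1 - 35))*8 = (2*(-35)*(-34))*8 = 2380*8 = 19040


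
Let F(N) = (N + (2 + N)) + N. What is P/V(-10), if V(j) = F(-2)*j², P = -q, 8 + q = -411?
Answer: -419/400 ≈ -1.0475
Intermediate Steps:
F(N) = 2 + 3*N (F(N) = (2 + 2*N) + N = 2 + 3*N)
q = -419 (q = -8 - 411 = -419)
P = 419 (P = -1*(-419) = 419)
V(j) = -4*j² (V(j) = (2 + 3*(-2))*j² = (2 - 6)*j² = -4*j²)
P/V(-10) = 419/((-4*(-10)²)) = 419/((-4*100)) = 419/(-400) = 419*(-1/400) = -419/400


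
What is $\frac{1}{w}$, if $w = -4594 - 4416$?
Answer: $- \frac{1}{9010} \approx -0.00011099$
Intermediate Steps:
$w = -9010$ ($w = -4594 - 4416 = -9010$)
$\frac{1}{w} = \frac{1}{-9010} = - \frac{1}{9010}$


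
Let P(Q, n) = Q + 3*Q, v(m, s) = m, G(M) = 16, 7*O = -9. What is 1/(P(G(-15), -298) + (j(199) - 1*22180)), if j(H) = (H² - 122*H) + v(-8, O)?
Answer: -1/6801 ≈ -0.00014704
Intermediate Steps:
O = -9/7 (O = (⅐)*(-9) = -9/7 ≈ -1.2857)
P(Q, n) = 4*Q
j(H) = -8 + H² - 122*H (j(H) = (H² - 122*H) - 8 = -8 + H² - 122*H)
1/(P(G(-15), -298) + (j(199) - 1*22180)) = 1/(4*16 + ((-8 + 199² - 122*199) - 1*22180)) = 1/(64 + ((-8 + 39601 - 24278) - 22180)) = 1/(64 + (15315 - 22180)) = 1/(64 - 6865) = 1/(-6801) = -1/6801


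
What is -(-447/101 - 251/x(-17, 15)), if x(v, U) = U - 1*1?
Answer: 31609/1414 ≈ 22.354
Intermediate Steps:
x(v, U) = -1 + U (x(v, U) = U - 1 = -1 + U)
-(-447/101 - 251/x(-17, 15)) = -(-447/101 - 251/(-1 + 15)) = -(-447*1/101 - 251/14) = -(-447/101 - 251*1/14) = -(-447/101 - 251/14) = -1*(-31609/1414) = 31609/1414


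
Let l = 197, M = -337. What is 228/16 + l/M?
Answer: 18421/1348 ≈ 13.665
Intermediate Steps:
228/16 + l/M = 228/16 + 197/(-337) = 228*(1/16) + 197*(-1/337) = 57/4 - 197/337 = 18421/1348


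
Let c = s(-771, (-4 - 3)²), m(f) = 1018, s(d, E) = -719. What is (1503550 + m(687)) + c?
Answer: 1503849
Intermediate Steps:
c = -719
(1503550 + m(687)) + c = (1503550 + 1018) - 719 = 1504568 - 719 = 1503849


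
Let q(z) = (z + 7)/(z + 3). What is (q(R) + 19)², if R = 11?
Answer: 20164/49 ≈ 411.51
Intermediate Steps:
q(z) = (7 + z)/(3 + z)
(q(R) + 19)² = ((7 + 11)/(3 + 11) + 19)² = (18/14 + 19)² = ((1/14)*18 + 19)² = (9/7 + 19)² = (142/7)² = 20164/49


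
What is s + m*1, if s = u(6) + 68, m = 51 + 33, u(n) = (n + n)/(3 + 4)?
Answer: 1076/7 ≈ 153.71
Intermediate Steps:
u(n) = 2*n/7 (u(n) = (2*n)/7 = (2*n)*(⅐) = 2*n/7)
m = 84
s = 488/7 (s = (2/7)*6 + 68 = 12/7 + 68 = 488/7 ≈ 69.714)
s + m*1 = 488/7 + 84*1 = 488/7 + 84 = 1076/7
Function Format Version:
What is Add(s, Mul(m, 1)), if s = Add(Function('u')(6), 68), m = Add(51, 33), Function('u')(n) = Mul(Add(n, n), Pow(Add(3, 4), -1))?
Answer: Rational(1076, 7) ≈ 153.71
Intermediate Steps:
Function('u')(n) = Mul(Rational(2, 7), n) (Function('u')(n) = Mul(Mul(2, n), Pow(7, -1)) = Mul(Mul(2, n), Rational(1, 7)) = Mul(Rational(2, 7), n))
m = 84
s = Rational(488, 7) (s = Add(Mul(Rational(2, 7), 6), 68) = Add(Rational(12, 7), 68) = Rational(488, 7) ≈ 69.714)
Add(s, Mul(m, 1)) = Add(Rational(488, 7), Mul(84, 1)) = Add(Rational(488, 7), 84) = Rational(1076, 7)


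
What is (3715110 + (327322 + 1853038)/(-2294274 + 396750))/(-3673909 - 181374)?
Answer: -1762377051820/1828873004823 ≈ -0.96364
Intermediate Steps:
(3715110 + (327322 + 1853038)/(-2294274 + 396750))/(-3673909 - 181374) = (3715110 + 2180360/(-1897524))/(-3855283) = (3715110 + 2180360*(-1/1897524))*(-1/3855283) = (3715110 - 545090/474381)*(-1/3855283) = (1762377051820/474381)*(-1/3855283) = -1762377051820/1828873004823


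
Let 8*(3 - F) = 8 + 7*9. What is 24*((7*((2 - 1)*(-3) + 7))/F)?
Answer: -5376/47 ≈ -114.38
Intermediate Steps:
F = -47/8 (F = 3 - (8 + 7*9)/8 = 3 - (8 + 63)/8 = 3 - ⅛*71 = 3 - 71/8 = -47/8 ≈ -5.8750)
24*((7*((2 - 1)*(-3) + 7))/F) = 24*((7*((2 - 1)*(-3) + 7))/(-47/8)) = 24*((7*(1*(-3) + 7))*(-8/47)) = 24*((7*(-3 + 7))*(-8/47)) = 24*((7*4)*(-8/47)) = 24*(28*(-8/47)) = 24*(-224/47) = -5376/47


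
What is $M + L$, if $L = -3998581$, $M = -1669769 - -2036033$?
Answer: $-3632317$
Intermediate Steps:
$M = 366264$ ($M = -1669769 + 2036033 = 366264$)
$M + L = 366264 - 3998581 = -3632317$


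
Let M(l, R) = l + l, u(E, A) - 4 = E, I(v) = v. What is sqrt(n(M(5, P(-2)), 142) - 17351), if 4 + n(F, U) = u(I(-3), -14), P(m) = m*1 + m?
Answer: I*sqrt(17354) ≈ 131.73*I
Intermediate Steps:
P(m) = 2*m (P(m) = m + m = 2*m)
u(E, A) = 4 + E
M(l, R) = 2*l
n(F, U) = -3 (n(F, U) = -4 + (4 - 3) = -4 + 1 = -3)
sqrt(n(M(5, P(-2)), 142) - 17351) = sqrt(-3 - 17351) = sqrt(-17354) = I*sqrt(17354)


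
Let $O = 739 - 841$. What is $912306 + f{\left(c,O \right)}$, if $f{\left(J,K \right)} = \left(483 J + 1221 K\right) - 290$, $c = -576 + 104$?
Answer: $559498$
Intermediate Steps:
$c = -472$
$O = -102$ ($O = 739 - 841 = -102$)
$f{\left(J,K \right)} = -290 + 483 J + 1221 K$
$912306 + f{\left(c,O \right)} = 912306 + \left(-290 + 483 \left(-472\right) + 1221 \left(-102\right)\right) = 912306 - 352808 = 559498$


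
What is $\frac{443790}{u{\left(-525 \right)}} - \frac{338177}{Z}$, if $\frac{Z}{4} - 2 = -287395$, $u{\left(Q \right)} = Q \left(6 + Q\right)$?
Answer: $\frac{13384740799}{6960658460} \approx 1.9229$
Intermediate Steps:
$Z = -1149572$ ($Z = 8 + 4 \left(-287395\right) = 8 - 1149580 = -1149572$)
$\frac{443790}{u{\left(-525 \right)}} - \frac{338177}{Z} = \frac{443790}{\left(-525\right) \left(6 - 525\right)} - \frac{338177}{-1149572} = \frac{443790}{\left(-525\right) \left(-519\right)} - - \frac{338177}{1149572} = \frac{443790}{272475} + \frac{338177}{1149572} = 443790 \cdot \frac{1}{272475} + \frac{338177}{1149572} = \frac{9862}{6055} + \frac{338177}{1149572} = \frac{13384740799}{6960658460}$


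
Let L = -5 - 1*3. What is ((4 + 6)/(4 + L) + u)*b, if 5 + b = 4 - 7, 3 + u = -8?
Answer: 108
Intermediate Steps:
L = -8 (L = -5 - 3 = -8)
u = -11 (u = -3 - 8 = -11)
b = -8 (b = -5 + (4 - 7) = -5 - 3 = -8)
((4 + 6)/(4 + L) + u)*b = ((4 + 6)/(4 - 8) - 11)*(-8) = (10/(-4) - 11)*(-8) = (10*(-1/4) - 11)*(-8) = (-5/2 - 11)*(-8) = -27/2*(-8) = 108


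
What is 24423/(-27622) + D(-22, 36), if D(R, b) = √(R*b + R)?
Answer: -3489/3946 + I*√814 ≈ -0.88419 + 28.531*I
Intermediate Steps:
D(R, b) = √(R + R*b)
24423/(-27622) + D(-22, 36) = 24423/(-27622) + √(-22*(1 + 36)) = 24423*(-1/27622) + √(-22*37) = -3489/3946 + √(-814) = -3489/3946 + I*√814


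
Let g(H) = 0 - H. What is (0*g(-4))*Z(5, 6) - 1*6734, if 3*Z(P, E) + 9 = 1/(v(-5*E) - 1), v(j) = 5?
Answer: -6734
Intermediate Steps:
Z(P, E) = -35/12 (Z(P, E) = -3 + 1/(3*(5 - 1)) = -3 + (1/3)/4 = -3 + (1/3)*(1/4) = -3 + 1/12 = -35/12)
g(H) = -H
(0*g(-4))*Z(5, 6) - 1*6734 = (0*(-1*(-4)))*(-35/12) - 1*6734 = (0*4)*(-35/12) - 6734 = 0*(-35/12) - 6734 = 0 - 6734 = -6734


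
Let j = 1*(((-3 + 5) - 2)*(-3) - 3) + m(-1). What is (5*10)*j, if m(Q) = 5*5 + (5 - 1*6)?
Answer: 1050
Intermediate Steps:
m(Q) = 24 (m(Q) = 25 + (5 - 6) = 25 - 1 = 24)
j = 21 (j = 1*(((-3 + 5) - 2)*(-3) - 3) + 24 = 1*((2 - 2)*(-3) - 3) + 24 = 1*(0*(-3) - 3) + 24 = 1*(0 - 3) + 24 = 1*(-3) + 24 = -3 + 24 = 21)
(5*10)*j = (5*10)*21 = 50*21 = 1050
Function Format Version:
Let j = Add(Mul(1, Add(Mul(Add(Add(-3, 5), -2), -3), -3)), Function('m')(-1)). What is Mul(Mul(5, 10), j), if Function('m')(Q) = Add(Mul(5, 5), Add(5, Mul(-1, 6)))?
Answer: 1050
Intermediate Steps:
Function('m')(Q) = 24 (Function('m')(Q) = Add(25, Add(5, -6)) = Add(25, -1) = 24)
j = 21 (j = Add(Mul(1, Add(Mul(Add(Add(-3, 5), -2), -3), -3)), 24) = Add(Mul(1, Add(Mul(Add(2, -2), -3), -3)), 24) = Add(Mul(1, Add(Mul(0, -3), -3)), 24) = Add(Mul(1, Add(0, -3)), 24) = Add(Mul(1, -3), 24) = Add(-3, 24) = 21)
Mul(Mul(5, 10), j) = Mul(Mul(5, 10), 21) = Mul(50, 21) = 1050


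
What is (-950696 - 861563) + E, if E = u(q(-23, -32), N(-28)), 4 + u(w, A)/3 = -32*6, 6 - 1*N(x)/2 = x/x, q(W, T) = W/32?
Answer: -1812847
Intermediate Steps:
q(W, T) = W/32 (q(W, T) = W*(1/32) = W/32)
N(x) = 10 (N(x) = 12 - 2*x/x = 12 - 2*1 = 12 - 2 = 10)
u(w, A) = -588 (u(w, A) = -12 + 3*(-32*6) = -12 + 3*(-192) = -12 - 576 = -588)
E = -588
(-950696 - 861563) + E = (-950696 - 861563) - 588 = -1812259 - 588 = -1812847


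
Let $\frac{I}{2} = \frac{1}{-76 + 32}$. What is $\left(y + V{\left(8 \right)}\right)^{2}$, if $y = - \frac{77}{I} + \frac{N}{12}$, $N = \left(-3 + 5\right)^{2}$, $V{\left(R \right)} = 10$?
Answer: $\frac{26142769}{9} \approx 2.9048 \cdot 10^{6}$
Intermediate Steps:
$I = - \frac{1}{22}$ ($I = \frac{2}{-76 + 32} = \frac{2}{-44} = 2 \left(- \frac{1}{44}\right) = - \frac{1}{22} \approx -0.045455$)
$N = 4$ ($N = 2^{2} = 4$)
$y = \frac{5083}{3}$ ($y = - \frac{77}{- \frac{1}{22}} + \frac{4}{12} = \left(-77\right) \left(-22\right) + 4 \cdot \frac{1}{12} = 1694 + \frac{1}{3} = \frac{5083}{3} \approx 1694.3$)
$\left(y + V{\left(8 \right)}\right)^{2} = \left(\frac{5083}{3} + 10\right)^{2} = \left(\frac{5113}{3}\right)^{2} = \frac{26142769}{9}$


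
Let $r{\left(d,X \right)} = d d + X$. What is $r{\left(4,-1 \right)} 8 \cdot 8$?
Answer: $960$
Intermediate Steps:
$r{\left(d,X \right)} = X + d^{2}$ ($r{\left(d,X \right)} = d^{2} + X = X + d^{2}$)
$r{\left(4,-1 \right)} 8 \cdot 8 = \left(-1 + 4^{2}\right) 8 \cdot 8 = \left(-1 + 16\right) 8 \cdot 8 = 15 \cdot 8 \cdot 8 = 120 \cdot 8 = 960$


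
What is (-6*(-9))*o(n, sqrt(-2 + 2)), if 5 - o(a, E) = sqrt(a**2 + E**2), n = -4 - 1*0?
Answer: 54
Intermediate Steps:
n = -4 (n = -4 + 0 = -4)
o(a, E) = 5 - sqrt(E**2 + a**2) (o(a, E) = 5 - sqrt(a**2 + E**2) = 5 - sqrt(E**2 + a**2))
(-6*(-9))*o(n, sqrt(-2 + 2)) = (-6*(-9))*(5 - sqrt((sqrt(-2 + 2))**2 + (-4)**2)) = 54*(5 - sqrt((sqrt(0))**2 + 16)) = 54*(5 - sqrt(0**2 + 16)) = 54*(5 - sqrt(0 + 16)) = 54*(5 - sqrt(16)) = 54*(5 - 1*4) = 54*(5 - 4) = 54*1 = 54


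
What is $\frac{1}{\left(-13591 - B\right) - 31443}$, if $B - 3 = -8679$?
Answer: $- \frac{1}{36358} \approx -2.7504 \cdot 10^{-5}$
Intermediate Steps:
$B = -8676$ ($B = 3 - 8679 = -8676$)
$\frac{1}{\left(-13591 - B\right) - 31443} = \frac{1}{\left(-13591 - -8676\right) - 31443} = \frac{1}{\left(-13591 + 8676\right) - 31443} = \frac{1}{-4915 - 31443} = \frac{1}{-36358} = - \frac{1}{36358}$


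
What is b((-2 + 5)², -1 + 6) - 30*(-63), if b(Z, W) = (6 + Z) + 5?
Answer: 1910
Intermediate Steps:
b(Z, W) = 11 + Z
b((-2 + 5)², -1 + 6) - 30*(-63) = (11 + (-2 + 5)²) - 30*(-63) = (11 + 3²) + 1890 = (11 + 9) + 1890 = 20 + 1890 = 1910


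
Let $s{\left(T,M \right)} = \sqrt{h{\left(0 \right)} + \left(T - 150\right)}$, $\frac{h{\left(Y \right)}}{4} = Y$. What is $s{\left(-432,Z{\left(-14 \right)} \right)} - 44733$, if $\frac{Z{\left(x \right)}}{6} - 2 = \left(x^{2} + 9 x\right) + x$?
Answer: $-44733 + i \sqrt{582} \approx -44733.0 + 24.125 i$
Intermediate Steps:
$h{\left(Y \right)} = 4 Y$
$Z{\left(x \right)} = 12 + 6 x^{2} + 60 x$ ($Z{\left(x \right)} = 12 + 6 \left(\left(x^{2} + 9 x\right) + x\right) = 12 + 6 \left(x^{2} + 10 x\right) = 12 + \left(6 x^{2} + 60 x\right) = 12 + 6 x^{2} + 60 x$)
$s{\left(T,M \right)} = \sqrt{-150 + T}$ ($s{\left(T,M \right)} = \sqrt{4 \cdot 0 + \left(T - 150\right)} = \sqrt{0 + \left(-150 + T\right)} = \sqrt{-150 + T}$)
$s{\left(-432,Z{\left(-14 \right)} \right)} - 44733 = \sqrt{-150 - 432} - 44733 = \sqrt{-582} - 44733 = i \sqrt{582} - 44733 = -44733 + i \sqrt{582}$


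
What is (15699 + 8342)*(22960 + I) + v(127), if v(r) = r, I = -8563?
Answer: 346118404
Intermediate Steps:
(15699 + 8342)*(22960 + I) + v(127) = (15699 + 8342)*(22960 - 8563) + 127 = 24041*14397 + 127 = 346118277 + 127 = 346118404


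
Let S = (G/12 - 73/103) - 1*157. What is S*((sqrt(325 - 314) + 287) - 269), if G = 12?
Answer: -290538/103 - 16141*sqrt(11)/103 ≈ -3340.5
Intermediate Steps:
S = -16141/103 (S = (12/12 - 73/103) - 1*157 = (12*(1/12) - 73*1/103) - 157 = (1 - 73/103) - 157 = 30/103 - 157 = -16141/103 ≈ -156.71)
S*((sqrt(325 - 314) + 287) - 269) = -16141*((sqrt(325 - 314) + 287) - 269)/103 = -16141*((sqrt(11) + 287) - 269)/103 = -16141*((287 + sqrt(11)) - 269)/103 = -16141*(18 + sqrt(11))/103 = -290538/103 - 16141*sqrt(11)/103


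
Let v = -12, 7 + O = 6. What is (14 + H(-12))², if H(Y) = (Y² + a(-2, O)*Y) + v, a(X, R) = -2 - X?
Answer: 21316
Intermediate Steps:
O = -1 (O = -7 + 6 = -1)
H(Y) = -12 + Y² (H(Y) = (Y² + (-2 - 1*(-2))*Y) - 12 = (Y² + (-2 + 2)*Y) - 12 = (Y² + 0*Y) - 12 = (Y² + 0) - 12 = Y² - 12 = -12 + Y²)
(14 + H(-12))² = (14 + (-12 + (-12)²))² = (14 + (-12 + 144))² = (14 + 132)² = 146² = 21316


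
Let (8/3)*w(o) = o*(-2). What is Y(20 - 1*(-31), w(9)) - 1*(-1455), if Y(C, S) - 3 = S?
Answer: 5805/4 ≈ 1451.3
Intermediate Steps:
w(o) = -3*o/4 (w(o) = 3*(o*(-2))/8 = 3*(-2*o)/8 = -3*o/4)
Y(C, S) = 3 + S
Y(20 - 1*(-31), w(9)) - 1*(-1455) = (3 - ¾*9) - 1*(-1455) = (3 - 27/4) + 1455 = -15/4 + 1455 = 5805/4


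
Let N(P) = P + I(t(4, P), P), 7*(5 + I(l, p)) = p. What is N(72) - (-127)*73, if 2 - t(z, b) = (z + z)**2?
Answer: 65438/7 ≈ 9348.3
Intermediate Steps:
t(z, b) = 2 - 4*z**2 (t(z, b) = 2 - (z + z)**2 = 2 - (2*z)**2 = 2 - 4*z**2)
I(l, p) = -5 + p/7
N(P) = -5 + 8*P/7 (N(P) = P + (-5 + P/7) = -5 + 8*P/7)
N(72) - (-127)*73 = (-5 + (8/7)*72) - (-127)*73 = (-5 + 576/7) - 1*(-9271) = 541/7 + 9271 = 65438/7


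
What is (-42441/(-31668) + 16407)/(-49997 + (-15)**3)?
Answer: -24743777/80484976 ≈ -0.30743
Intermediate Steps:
(-42441/(-31668) + 16407)/(-49997 + (-15)**3) = (-42441*(-1/31668) + 16407)/(-49997 - 3375) = (2021/1508 + 16407)/(-53372) = (24743777/1508)*(-1/53372) = -24743777/80484976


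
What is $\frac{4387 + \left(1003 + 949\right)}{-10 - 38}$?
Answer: $- \frac{2113}{16} \approx -132.06$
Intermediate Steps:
$\frac{4387 + \left(1003 + 949\right)}{-10 - 38} = \frac{4387 + 1952}{-48} = 6339 \left(- \frac{1}{48}\right) = - \frac{2113}{16}$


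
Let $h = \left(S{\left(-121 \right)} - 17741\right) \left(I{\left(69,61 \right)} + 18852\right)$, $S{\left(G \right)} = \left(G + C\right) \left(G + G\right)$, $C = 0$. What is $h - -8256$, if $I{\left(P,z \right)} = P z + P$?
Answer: $266951586$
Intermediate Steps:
$S{\left(G \right)} = 2 G^{2}$ ($S{\left(G \right)} = \left(G + 0\right) \left(G + G\right) = G 2 G = 2 G^{2}$)
$I{\left(P,z \right)} = P + P z$
$h = 266943330$ ($h = \left(2 \left(-121\right)^{2} - 17741\right) \left(69 \left(1 + 61\right) + 18852\right) = \left(2 \cdot 14641 - 17741\right) \left(69 \cdot 62 + 18852\right) = \left(29282 - 17741\right) \left(4278 + 18852\right) = 11541 \cdot 23130 = 266943330$)
$h - -8256 = 266943330 - -8256 = 266943330 + 8256 = 266951586$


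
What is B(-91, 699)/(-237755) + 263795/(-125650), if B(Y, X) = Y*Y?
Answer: -10409647/4877374 ≈ -2.1343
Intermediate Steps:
B(Y, X) = Y²
B(-91, 699)/(-237755) + 263795/(-125650) = (-91)²/(-237755) + 263795/(-125650) = 8281*(-1/237755) + 263795*(-1/125650) = -1183/33965 - 7537/3590 = -10409647/4877374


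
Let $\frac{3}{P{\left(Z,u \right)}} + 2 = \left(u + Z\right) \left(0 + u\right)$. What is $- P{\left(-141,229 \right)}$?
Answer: $- \frac{3}{20150} \approx -0.00014888$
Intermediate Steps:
$P{\left(Z,u \right)} = \frac{3}{-2 + u \left(Z + u\right)}$ ($P{\left(Z,u \right)} = \frac{3}{-2 + \left(u + Z\right) \left(0 + u\right)} = \frac{3}{-2 + \left(Z + u\right) u} = \frac{3}{-2 + u \left(Z + u\right)}$)
$- P{\left(-141,229 \right)} = - \frac{3}{-2 + 229^{2} - 32289} = - \frac{3}{-2 + 52441 - 32289} = - \frac{3}{20150}$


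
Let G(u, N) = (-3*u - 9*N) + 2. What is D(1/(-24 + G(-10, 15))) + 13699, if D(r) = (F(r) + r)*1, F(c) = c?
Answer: 1739771/127 ≈ 13699.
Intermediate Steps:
G(u, N) = 2 - 9*N - 3*u (G(u, N) = (-9*N - 3*u) + 2 = 2 - 9*N - 3*u)
D(r) = 2*r (D(r) = (r + r)*1 = (2*r)*1 = 2*r)
D(1/(-24 + G(-10, 15))) + 13699 = 2/(-24 + (2 - 9*15 - 3*(-10))) + 13699 = 2/(-24 + (2 - 135 + 30)) + 13699 = 2/(-24 - 103) + 13699 = 2/(-127) + 13699 = 2*(-1/127) + 13699 = -2/127 + 13699 = 1739771/127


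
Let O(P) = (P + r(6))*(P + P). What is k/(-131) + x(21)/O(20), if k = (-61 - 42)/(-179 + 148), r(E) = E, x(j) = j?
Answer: -21839/4223440 ≈ -0.0051709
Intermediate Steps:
k = 103/31 (k = -103/(-31) = -103*(-1/31) = 103/31 ≈ 3.3226)
O(P) = 2*P*(6 + P) (O(P) = (P + 6)*(P + P) = (6 + P)*(2*P) = 2*P*(6 + P))
k/(-131) + x(21)/O(20) = (103/31)/(-131) + 21/((2*20*(6 + 20))) = (103/31)*(-1/131) + 21/((2*20*26)) = -103/4061 + 21/1040 = -21839/4223440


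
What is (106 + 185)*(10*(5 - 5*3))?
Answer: -29100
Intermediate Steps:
(106 + 185)*(10*(5 - 5*3)) = 291*(10*(5 - 15)) = 291*(10*(-10)) = 291*(-100) = -29100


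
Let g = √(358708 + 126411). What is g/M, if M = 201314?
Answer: √485119/201314 ≈ 0.0034598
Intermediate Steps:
g = √485119 ≈ 696.50
g/M = √485119/201314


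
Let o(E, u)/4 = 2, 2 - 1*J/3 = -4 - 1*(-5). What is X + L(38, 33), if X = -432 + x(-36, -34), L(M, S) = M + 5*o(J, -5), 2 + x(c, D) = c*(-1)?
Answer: -320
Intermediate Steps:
J = 3 (J = 6 - 3*(-4 - 1*(-5)) = 6 - 3*(-4 + 5) = 6 - 3*1 = 6 - 3 = 3)
x(c, D) = -2 - c (x(c, D) = -2 + c*(-1) = -2 - c)
o(E, u) = 8 (o(E, u) = 4*2 = 8)
L(M, S) = 40 + M (L(M, S) = M + 5*8 = M + 40 = 40 + M)
X = -398 (X = -432 + (-2 - 1*(-36)) = -432 + (-2 + 36) = -432 + 34 = -398)
X + L(38, 33) = -398 + (40 + 38) = -398 + 78 = -320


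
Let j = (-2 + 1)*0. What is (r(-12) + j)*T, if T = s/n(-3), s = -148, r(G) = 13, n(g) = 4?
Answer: -481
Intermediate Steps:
j = 0 (j = -1*0 = 0)
T = -37 (T = -148/4 = -148*¼ = -37)
(r(-12) + j)*T = (13 + 0)*(-37) = 13*(-37) = -481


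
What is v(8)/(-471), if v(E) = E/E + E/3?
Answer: -11/1413 ≈ -0.0077849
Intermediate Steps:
v(E) = 1 + E/3 (v(E) = 1 + E*(⅓) = 1 + E/3)
v(8)/(-471) = (1 + (⅓)*8)/(-471) = (1 + 8/3)*(-1/471) = (11/3)*(-1/471) = -11/1413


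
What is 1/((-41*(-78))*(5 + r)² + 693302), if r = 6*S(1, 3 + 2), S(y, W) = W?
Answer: 1/4610852 ≈ 2.1688e-7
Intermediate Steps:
r = 30 (r = 6*(3 + 2) = 6*5 = 30)
1/((-41*(-78))*(5 + r)² + 693302) = 1/((-41*(-78))*(5 + 30)² + 693302) = 1/(3198*35² + 693302) = 1/(3198*1225 + 693302) = 1/(3917550 + 693302) = 1/4610852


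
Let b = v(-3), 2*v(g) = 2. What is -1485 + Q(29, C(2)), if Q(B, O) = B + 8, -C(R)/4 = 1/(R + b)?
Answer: -1448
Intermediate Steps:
v(g) = 1 (v(g) = (½)*2 = 1)
b = 1
C(R) = -4/(1 + R) (C(R) = -4/(R + 1) = -4/(1 + R))
Q(B, O) = 8 + B
-1485 + Q(29, C(2)) = -1485 + (8 + 29) = -1485 + 37 = -1448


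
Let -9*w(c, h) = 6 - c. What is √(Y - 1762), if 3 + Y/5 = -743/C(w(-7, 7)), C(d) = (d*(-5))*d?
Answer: I*√240130/13 ≈ 37.695*I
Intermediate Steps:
w(c, h) = -⅔ + c/9 (w(c, h) = -(6 - c)/9 = -⅔ + c/9)
C(d) = -5*d² (C(d) = (-5*d)*d = -5*d²)
Y = 57648/169 (Y = -15 + 5*(-743*(-1/(5*(-⅔ + (⅑)*(-7))²))) = -15 + 5*(-743*(-1/(5*(-⅔ - 7/9)²))) = -15 + 5*(-743/((-5*(-13/9)²))) = -15 + 5*(-743/((-5*169/81))) = -15 + 5*(-743/(-845/81)) = -15 + 5*(-743*(-81/845)) = -15 + 5*(60183/845) = -15 + 60183/169 = 57648/169 ≈ 341.11)
√(Y - 1762) = √(57648/169 - 1762) = √(-240130/169) = I*√240130/13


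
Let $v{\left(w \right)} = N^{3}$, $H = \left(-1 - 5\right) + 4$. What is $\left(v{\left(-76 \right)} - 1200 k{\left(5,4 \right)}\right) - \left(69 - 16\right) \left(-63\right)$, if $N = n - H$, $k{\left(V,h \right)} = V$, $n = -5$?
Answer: $-2688$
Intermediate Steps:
$H = -2$ ($H = -6 + 4 = -2$)
$N = -3$ ($N = -5 - -2 = -5 + 2 = -3$)
$v{\left(w \right)} = -27$ ($v{\left(w \right)} = \left(-3\right)^{3} = -27$)
$\left(v{\left(-76 \right)} - 1200 k{\left(5,4 \right)}\right) - \left(69 - 16\right) \left(-63\right) = \left(-27 - 6000\right) - \left(69 - 16\right) \left(-63\right) = \left(-27 - 6000\right) - 53 \left(-63\right) = -6027 - -3339 = -6027 + 3339 = -2688$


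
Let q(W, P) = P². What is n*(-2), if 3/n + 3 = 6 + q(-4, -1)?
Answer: -3/2 ≈ -1.5000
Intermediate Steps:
n = ¾ (n = 3/(-3 + (6 + (-1)²)) = 3/(-3 + (6 + 1)) = 3/(-3 + 7) = 3/4 = 3*(¼) = ¾ ≈ 0.75000)
n*(-2) = (¾)*(-2) = -3/2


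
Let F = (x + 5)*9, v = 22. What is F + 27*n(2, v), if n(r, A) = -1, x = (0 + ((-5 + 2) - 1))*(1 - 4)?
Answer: 126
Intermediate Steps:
x = 12 (x = (0 + (-3 - 1))*(-3) = (0 - 4)*(-3) = -4*(-3) = 12)
F = 153 (F = (12 + 5)*9 = 17*9 = 153)
F + 27*n(2, v) = 153 + 27*(-1) = 153 - 27 = 126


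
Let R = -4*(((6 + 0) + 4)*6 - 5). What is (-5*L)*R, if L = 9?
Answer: 9900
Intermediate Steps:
R = -220 (R = -4*((6 + 4)*6 - 5) = -4*(10*6 - 5) = -4*(60 - 5) = -4*55 = -220)
(-5*L)*R = -5*9*(-220) = -45*(-220) = 9900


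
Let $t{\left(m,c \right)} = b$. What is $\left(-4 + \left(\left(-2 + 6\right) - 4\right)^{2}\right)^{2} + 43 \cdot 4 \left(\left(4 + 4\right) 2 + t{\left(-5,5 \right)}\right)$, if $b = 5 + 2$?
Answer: $3972$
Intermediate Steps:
$b = 7$
$t{\left(m,c \right)} = 7$
$\left(-4 + \left(\left(-2 + 6\right) - 4\right)^{2}\right)^{2} + 43 \cdot 4 \left(\left(4 + 4\right) 2 + t{\left(-5,5 \right)}\right) = \left(-4 + \left(\left(-2 + 6\right) - 4\right)^{2}\right)^{2} + 43 \cdot 4 \left(\left(4 + 4\right) 2 + 7\right) = \left(-4 + \left(4 - 4\right)^{2}\right)^{2} + 43 \cdot 4 \left(8 \cdot 2 + 7\right) = \left(-4 + 0^{2}\right)^{2} + 43 \cdot 4 \left(16 + 7\right) = \left(-4 + 0\right)^{2} + 43 \cdot 4 \cdot 23 = \left(-4\right)^{2} + 43 \cdot 92 = 16 + 3956 = 3972$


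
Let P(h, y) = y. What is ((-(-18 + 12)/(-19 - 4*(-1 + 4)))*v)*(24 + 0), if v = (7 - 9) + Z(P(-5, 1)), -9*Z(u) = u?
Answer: 304/31 ≈ 9.8065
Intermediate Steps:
Z(u) = -u/9
v = -19/9 (v = (7 - 9) - ⅑*1 = -2 - ⅑ = -19/9 ≈ -2.1111)
((-(-18 + 12)/(-19 - 4*(-1 + 4)))*v)*(24 + 0) = (-(-18 + 12)/(-19 - 4*(-1 + 4))*(-19/9))*(24 + 0) = (-(-6)/(-19 - 4*3)*(-19/9))*24 = (-(-6)/(-19 - 12)*(-19/9))*24 = (-(-6)/(-31)*(-19/9))*24 = (-(-6)*(-1)/31*(-19/9))*24 = (-1*6/31*(-19/9))*24 = -6/31*(-19/9)*24 = (38/93)*24 = 304/31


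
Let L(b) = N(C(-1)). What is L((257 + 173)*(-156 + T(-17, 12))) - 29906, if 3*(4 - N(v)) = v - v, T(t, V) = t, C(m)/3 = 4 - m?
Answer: -29902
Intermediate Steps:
C(m) = 12 - 3*m (C(m) = 3*(4 - m) = 12 - 3*m)
N(v) = 4 (N(v) = 4 - (v - v)/3 = 4 - 1/3*0 = 4 + 0 = 4)
L(b) = 4
L((257 + 173)*(-156 + T(-17, 12))) - 29906 = 4 - 29906 = -29902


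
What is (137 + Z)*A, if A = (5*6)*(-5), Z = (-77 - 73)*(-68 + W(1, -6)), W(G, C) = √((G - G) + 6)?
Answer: -1550550 + 22500*√6 ≈ -1.4954e+6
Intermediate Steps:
W(G, C) = √6 (W(G, C) = √(0 + 6) = √6)
Z = 10200 - 150*√6 (Z = (-77 - 73)*(-68 + √6) = -150*(-68 + √6) = 10200 - 150*√6 ≈ 9832.6)
A = -150 (A = 30*(-5) = -150)
(137 + Z)*A = (137 + (10200 - 150*√6))*(-150) = (10337 - 150*√6)*(-150) = -1550550 + 22500*√6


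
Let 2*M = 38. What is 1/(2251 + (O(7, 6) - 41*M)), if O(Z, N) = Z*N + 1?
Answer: 1/1515 ≈ 0.00066007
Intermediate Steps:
M = 19 (M = (½)*38 = 19)
O(Z, N) = 1 + N*Z (O(Z, N) = N*Z + 1 = 1 + N*Z)
1/(2251 + (O(7, 6) - 41*M)) = 1/(2251 + ((1 + 6*7) - 41*19)) = 1/(2251 + ((1 + 42) - 779)) = 1/(2251 + (43 - 779)) = 1/(2251 - 736) = 1/1515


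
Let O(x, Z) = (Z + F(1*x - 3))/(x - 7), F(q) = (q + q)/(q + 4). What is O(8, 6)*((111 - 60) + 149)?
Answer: 12800/9 ≈ 1422.2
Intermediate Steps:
F(q) = 2*q/(4 + q) (F(q) = (2*q)/(4 + q) = 2*q/(4 + q))
O(x, Z) = (Z + 2*(-3 + x)/(1 + x))/(-7 + x) (O(x, Z) = (Z + 2*(1*x - 3)/(4 + (1*x - 3)))/(x - 7) = (Z + 2*(x - 3)/(4 + (x - 3)))/(-7 + x) = (Z + 2*(-3 + x)/(4 + (-3 + x)))/(-7 + x) = (Z + 2*(-3 + x)/(1 + x))/(-7 + x))
O(8, 6)*((111 - 60) + 149) = ((-6 + 2*8 + 6*(1 + 8))/((1 + 8)*(-7 + 8)))*((111 - 60) + 149) = ((-6 + 16 + 6*9)/(9*1))*(51 + 149) = ((1/9)*1*(-6 + 16 + 54))*200 = ((1/9)*1*64)*200 = (64/9)*200 = 12800/9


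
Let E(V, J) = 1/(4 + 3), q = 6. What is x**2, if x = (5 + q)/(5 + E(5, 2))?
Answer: 5929/1296 ≈ 4.5748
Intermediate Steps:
E(V, J) = 1/7
x = 77/36 (x = (5 + 6)/(5 + 1/7) = 11/(36/7) = 11*(7/36) = 77/36 ≈ 2.1389)
x**2 = (77/36)**2 = 5929/1296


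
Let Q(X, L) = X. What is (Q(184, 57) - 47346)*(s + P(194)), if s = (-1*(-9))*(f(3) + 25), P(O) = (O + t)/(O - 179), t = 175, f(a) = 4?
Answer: -67347336/5 ≈ -1.3469e+7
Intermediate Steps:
P(O) = (175 + O)/(-179 + O) (P(O) = (O + 175)/(O - 179) = (175 + O)/(-179 + O))
s = 261 (s = (-1*(-9))*(4 + 25) = 9*29 = 261)
(Q(184, 57) - 47346)*(s + P(194)) = (184 - 47346)*(261 + (175 + 194)/(-179 + 194)) = -47162*(261 + 369/15) = -47162*(261 + (1/15)*369) = -47162*(261 + 123/5) = -47162*1428/5 = -67347336/5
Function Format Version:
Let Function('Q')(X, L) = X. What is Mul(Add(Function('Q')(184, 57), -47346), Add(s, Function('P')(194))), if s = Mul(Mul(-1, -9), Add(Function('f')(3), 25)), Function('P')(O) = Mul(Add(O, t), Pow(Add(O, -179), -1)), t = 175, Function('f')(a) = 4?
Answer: Rational(-67347336, 5) ≈ -1.3469e+7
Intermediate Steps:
Function('P')(O) = Mul(Pow(Add(-179, O), -1), Add(175, O)) (Function('P')(O) = Mul(Add(O, 175), Pow(Add(O, -179), -1)) = Mul(Add(175, O), Pow(Add(-179, O), -1)) = Mul(Pow(Add(-179, O), -1), Add(175, O)))
s = 261 (s = Mul(Mul(-1, -9), Add(4, 25)) = Mul(9, 29) = 261)
Mul(Add(Function('Q')(184, 57), -47346), Add(s, Function('P')(194))) = Mul(Add(184, -47346), Add(261, Mul(Pow(Add(-179, 194), -1), Add(175, 194)))) = Mul(-47162, Add(261, Mul(Pow(15, -1), 369))) = Mul(-47162, Add(261, Mul(Rational(1, 15), 369))) = Mul(-47162, Add(261, Rational(123, 5))) = Mul(-47162, Rational(1428, 5)) = Rational(-67347336, 5)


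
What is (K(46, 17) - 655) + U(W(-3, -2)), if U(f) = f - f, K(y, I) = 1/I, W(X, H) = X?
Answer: -11134/17 ≈ -654.94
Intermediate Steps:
U(f) = 0
(K(46, 17) - 655) + U(W(-3, -2)) = (1/17 - 655) + 0 = -11134/17 + 0 = -11134/17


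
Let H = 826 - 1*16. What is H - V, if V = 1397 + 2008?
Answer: -2595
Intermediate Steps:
H = 810 (H = 826 - 16 = 810)
V = 3405
H - V = 810 - 1*3405 = 810 - 3405 = -2595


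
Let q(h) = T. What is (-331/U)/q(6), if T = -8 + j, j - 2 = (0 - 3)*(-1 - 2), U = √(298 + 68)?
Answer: -331*√366/1098 ≈ -5.7672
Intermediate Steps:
U = √366 ≈ 19.131
j = 11 (j = 2 + (0 - 3)*(-1 - 2) = 2 - 3*(-3) = 2 + 9 = 11)
T = 3 (T = -8 + 11 = 3)
q(h) = 3
(-331/U)/q(6) = -331*√366/366/3 = -331*√366/366*(⅓) = -331*√366/1098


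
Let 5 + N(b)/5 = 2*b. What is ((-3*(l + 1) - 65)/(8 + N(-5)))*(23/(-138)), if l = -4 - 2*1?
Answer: -25/201 ≈ -0.12438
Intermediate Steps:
N(b) = -25 + 10*b (N(b) = -25 + 5*(2*b) = -25 + 10*b)
l = -6 (l = -4 - 2 = -6)
((-3*(l + 1) - 65)/(8 + N(-5)))*(23/(-138)) = ((-3*(-6 + 1) - 65)/(8 + (-25 + 10*(-5))))*(23/(-138)) = ((-3*(-5) - 65)/(8 + (-25 - 50)))*(23*(-1/138)) = ((15 - 65)/(8 - 75))*(-⅙) = -50/(-67)*(-⅙) = -50*(-1/67)*(-⅙) = (50/67)*(-⅙) = -25/201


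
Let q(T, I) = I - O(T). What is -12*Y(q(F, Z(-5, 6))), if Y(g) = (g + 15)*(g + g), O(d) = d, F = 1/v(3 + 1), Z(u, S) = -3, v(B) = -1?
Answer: 624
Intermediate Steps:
F = -1 (F = 1/(-1) = -1)
q(T, I) = I - T
Y(g) = 2*g*(15 + g) (Y(g) = (15 + g)*(2*g) = 2*g*(15 + g))
-12*Y(q(F, Z(-5, 6))) = -24*(-3 - 1*(-1))*(15 + (-3 - 1*(-1))) = -24*(-3 + 1)*(15 + (-3 + 1)) = -24*(-2)*(15 - 2) = -24*(-2)*13 = -12*(-52) = 624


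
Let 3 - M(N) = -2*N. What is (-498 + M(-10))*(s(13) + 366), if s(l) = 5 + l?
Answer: -197760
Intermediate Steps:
M(N) = 3 + 2*N (M(N) = 3 - (-2)*N = 3 + 2*N)
(-498 + M(-10))*(s(13) + 366) = (-498 + (3 + 2*(-10)))*((5 + 13) + 366) = (-498 + (3 - 20))*(18 + 366) = (-498 - 17)*384 = -515*384 = -197760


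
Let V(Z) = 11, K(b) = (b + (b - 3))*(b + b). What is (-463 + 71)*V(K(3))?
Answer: -4312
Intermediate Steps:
K(b) = 2*b*(-3 + 2*b) (K(b) = (b + (-3 + b))*(2*b) = (-3 + 2*b)*(2*b) = 2*b*(-3 + 2*b))
(-463 + 71)*V(K(3)) = (-463 + 71)*11 = -392*11 = -4312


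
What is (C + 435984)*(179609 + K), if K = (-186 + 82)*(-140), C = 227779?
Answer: 128882197947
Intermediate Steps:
K = 14560 (K = -104*(-140) = 14560)
(C + 435984)*(179609 + K) = (227779 + 435984)*(179609 + 14560) = 663763*194169 = 128882197947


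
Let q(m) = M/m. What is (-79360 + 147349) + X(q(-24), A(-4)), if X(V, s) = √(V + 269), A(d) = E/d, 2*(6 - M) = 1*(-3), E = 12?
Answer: 67989 + √4299/4 ≈ 68005.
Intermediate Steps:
M = 15/2 (M = 6 - (-3)/2 = 6 - ½*(-3) = 6 + 3/2 = 15/2 ≈ 7.5000)
q(m) = 15/(2*m)
A(d) = 12/d
X(V, s) = √(269 + V)
(-79360 + 147349) + X(q(-24), A(-4)) = (-79360 + 147349) + √(269 + (15/2)/(-24)) = 67989 + √(269 + (15/2)*(-1/24)) = 67989 + √(269 - 5/16) = 67989 + √(4299/16) = 67989 + √4299/4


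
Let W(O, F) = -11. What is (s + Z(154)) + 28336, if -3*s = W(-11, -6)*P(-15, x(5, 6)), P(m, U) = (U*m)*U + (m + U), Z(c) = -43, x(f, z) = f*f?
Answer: -18136/3 ≈ -6045.3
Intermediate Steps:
x(f, z) = f**2
P(m, U) = U + m + m*U**2 (P(m, U) = m*U**2 + (U + m) = U + m + m*U**2)
s = -103015/3 (s = -(-11)*(5**2 - 15 - 15*(5**2)**2)/3 = -(-11)*(25 - 15 - 15*25**2)/3 = -(-11)*(25 - 15 - 15*625)/3 = -(-11)*(25 - 15 - 9375)/3 = -(-11)*(-9365)/3 = -1/3*103015 = -103015/3 ≈ -34338.)
(s + Z(154)) + 28336 = (-103015/3 - 43) + 28336 = -103144/3 + 28336 = -18136/3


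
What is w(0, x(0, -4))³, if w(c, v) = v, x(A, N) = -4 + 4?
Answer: 0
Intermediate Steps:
x(A, N) = 0
w(0, x(0, -4))³ = 0³ = 0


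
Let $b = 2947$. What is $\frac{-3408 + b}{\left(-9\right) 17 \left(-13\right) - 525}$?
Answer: $- \frac{461}{1464} \approx -0.31489$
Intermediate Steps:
$\frac{-3408 + b}{\left(-9\right) 17 \left(-13\right) - 525} = \frac{-3408 + 2947}{\left(-9\right) 17 \left(-13\right) - 525} = - \frac{461}{\left(-153\right) \left(-13\right) - 525} = - \frac{461}{1989 - 525} = - \frac{461}{1464}$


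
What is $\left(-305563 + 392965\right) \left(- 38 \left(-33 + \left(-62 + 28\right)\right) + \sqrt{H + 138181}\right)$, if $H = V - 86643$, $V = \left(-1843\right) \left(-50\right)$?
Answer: $222525492 + 174804 \sqrt{35922} \approx 2.5566 \cdot 10^{8}$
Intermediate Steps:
$V = 92150$
$H = 5507$ ($H = 92150 - 86643 = 5507$)
$\left(-305563 + 392965\right) \left(- 38 \left(-33 + \left(-62 + 28\right)\right) + \sqrt{H + 138181}\right) = \left(-305563 + 392965\right) \left(- 38 \left(-33 + \left(-62 + 28\right)\right) + \sqrt{5507 + 138181}\right) = 87402 \left(- 38 \left(-33 - 34\right) + \sqrt{143688}\right) = 87402 \left(\left(-38\right) \left(-67\right) + 2 \sqrt{35922}\right) = 87402 \left(2546 + 2 \sqrt{35922}\right) = 222525492 + 174804 \sqrt{35922}$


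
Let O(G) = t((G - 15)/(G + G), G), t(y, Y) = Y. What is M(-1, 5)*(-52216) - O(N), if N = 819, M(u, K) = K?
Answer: -261899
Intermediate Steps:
O(G) = G
M(-1, 5)*(-52216) - O(N) = 5*(-52216) - 1*819 = -261080 - 819 = -261899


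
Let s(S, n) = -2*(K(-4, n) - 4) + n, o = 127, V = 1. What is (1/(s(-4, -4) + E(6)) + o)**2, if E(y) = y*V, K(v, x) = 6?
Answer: 64009/4 ≈ 16002.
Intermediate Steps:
s(S, n) = -4 + n (s(S, n) = -2*(6 - 4) + n = -2*2 + n = -4 + n)
E(y) = y (E(y) = y*1 = y)
(1/(s(-4, -4) + E(6)) + o)**2 = (1/((-4 - 4) + 6) + 127)**2 = (1/(-8 + 6) + 127)**2 = (1/(-2) + 127)**2 = (-1/2 + 127)**2 = (253/2)**2 = 64009/4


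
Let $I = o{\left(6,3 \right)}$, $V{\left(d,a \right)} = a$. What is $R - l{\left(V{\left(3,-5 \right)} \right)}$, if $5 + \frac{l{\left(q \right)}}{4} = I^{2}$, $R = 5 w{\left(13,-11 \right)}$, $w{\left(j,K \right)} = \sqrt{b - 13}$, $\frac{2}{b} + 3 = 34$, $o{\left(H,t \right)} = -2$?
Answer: $4 + \frac{5 i \sqrt{12431}}{31} \approx 4.0 + 17.983 i$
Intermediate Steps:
$b = \frac{2}{31}$ ($b = \frac{2}{-3 + 34} = \frac{2}{31} \approx 0.064516$)
$w{\left(j,K \right)} = \frac{i \sqrt{12431}}{31}$ ($w{\left(j,K \right)} = \sqrt{\frac{2}{31} - 13} = \sqrt{- \frac{401}{31}} = \frac{i \sqrt{12431}}{31}$)
$I = -2$
$R = \frac{5 i \sqrt{12431}}{31}$ ($R = 5 \frac{i \sqrt{12431}}{31} = \frac{5 i \sqrt{12431}}{31} \approx 17.983 i$)
$l{\left(q \right)} = -4$ ($l{\left(q \right)} = -20 + 4 \left(-2\right)^{2} = -20 + 4 \cdot 4 = -20 + 16 = -4$)
$R - l{\left(V{\left(3,-5 \right)} \right)} = \frac{5 i \sqrt{12431}}{31} - -4 = \frac{5 i \sqrt{12431}}{31} + 4 = 4 + \frac{5 i \sqrt{12431}}{31}$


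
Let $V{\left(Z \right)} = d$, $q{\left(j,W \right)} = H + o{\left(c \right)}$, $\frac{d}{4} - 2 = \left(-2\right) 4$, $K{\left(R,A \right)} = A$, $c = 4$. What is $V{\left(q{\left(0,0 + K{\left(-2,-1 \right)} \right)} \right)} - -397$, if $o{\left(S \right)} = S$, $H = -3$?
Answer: $373$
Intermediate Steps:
$d = -24$ ($d = 8 + 4 \left(\left(-2\right) 4\right) = 8 + 4 \left(-8\right) = 8 - 32 = -24$)
$q{\left(j,W \right)} = 1$ ($q{\left(j,W \right)} = -3 + 4 = 1$)
$V{\left(Z \right)} = -24$
$V{\left(q{\left(0,0 + K{\left(-2,-1 \right)} \right)} \right)} - -397 = -24 - -397 = -24 + 397 = 373$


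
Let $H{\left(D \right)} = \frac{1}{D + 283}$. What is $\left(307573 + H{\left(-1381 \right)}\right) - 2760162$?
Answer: $- \frac{2692942723}{1098} \approx -2.4526 \cdot 10^{6}$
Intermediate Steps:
$H{\left(D \right)} = \frac{1}{283 + D}$
$\left(307573 + H{\left(-1381 \right)}\right) - 2760162 = \left(307573 + \frac{1}{283 - 1381}\right) - 2760162 = \left(307573 + \frac{1}{-1098}\right) - 2760162 = \left(307573 - \frac{1}{1098}\right) - 2760162 = \frac{337715153}{1098} - 2760162 = - \frac{2692942723}{1098}$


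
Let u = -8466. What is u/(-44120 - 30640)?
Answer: 1411/12460 ≈ 0.11324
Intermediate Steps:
u/(-44120 - 30640) = -8466/(-44120 - 30640) = -8466/(-74760) = -8466*(-1/74760) = 1411/12460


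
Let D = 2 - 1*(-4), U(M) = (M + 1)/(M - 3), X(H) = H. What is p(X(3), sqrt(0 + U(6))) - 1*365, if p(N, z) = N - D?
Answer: -368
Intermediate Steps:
U(M) = (1 + M)/(-3 + M)
D = 6 (D = 2 + 4 = 6)
p(N, z) = -6 + N (p(N, z) = N - 1*6 = N - 6 = -6 + N)
p(X(3), sqrt(0 + U(6))) - 1*365 = (-6 + 3) - 1*365 = -3 - 365 = -368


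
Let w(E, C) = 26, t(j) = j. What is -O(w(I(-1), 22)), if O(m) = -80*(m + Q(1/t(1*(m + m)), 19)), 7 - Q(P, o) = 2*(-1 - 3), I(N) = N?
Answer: 3280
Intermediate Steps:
Q(P, o) = 15 (Q(P, o) = 7 - 2*(-1 - 3) = 7 - 2*(-4) = 7 - 1*(-8) = 7 + 8 = 15)
O(m) = -1200 - 80*m (O(m) = -80*(m + 15) = -80*(15 + m) = -1200 - 80*m)
-O(w(I(-1), 22)) = -(-1200 - 80*26) = -(-1200 - 2080) = -1*(-3280) = 3280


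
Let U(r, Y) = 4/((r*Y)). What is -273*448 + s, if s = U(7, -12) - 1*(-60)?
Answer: -2567125/21 ≈ -1.2224e+5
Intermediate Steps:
U(r, Y) = 4/(Y*r) (U(r, Y) = 4/((Y*r)) = 4*(1/(Y*r)) = 4/(Y*r))
s = 1259/21 (s = 4/(-12*7) - 1*(-60) = 4*(-1/12)*(1/7) + 60 = -1/21 + 60 = 1259/21 ≈ 59.952)
-273*448 + s = -273*448 + 1259/21 = -122304 + 1259/21 = -2567125/21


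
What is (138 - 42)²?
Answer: 9216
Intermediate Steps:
(138 - 42)² = 96² = 9216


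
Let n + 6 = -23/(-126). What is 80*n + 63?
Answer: -25351/63 ≈ -402.40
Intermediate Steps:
n = -733/126 (n = -6 - 23/(-126) = -6 - 23*(-1/126) = -6 + 23/126 = -733/126 ≈ -5.8175)
80*n + 63 = 80*(-733/126) + 63 = -29320/63 + 63 = -25351/63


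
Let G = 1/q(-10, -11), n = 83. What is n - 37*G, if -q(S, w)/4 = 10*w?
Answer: 36483/440 ≈ 82.916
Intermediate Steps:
q(S, w) = -40*w
G = 1/440 (G = 1/(-40*(-11)) = 1/440 ≈ 0.0022727)
n - 37*G = 83 - 37*1/440 = 83 - 37/440 = 36483/440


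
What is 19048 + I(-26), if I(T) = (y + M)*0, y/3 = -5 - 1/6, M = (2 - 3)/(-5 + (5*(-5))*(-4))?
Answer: 19048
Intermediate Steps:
M = -1/95 (M = -1/(-5 - 25*(-4)) = -1/(-5 + 100) = -1/95 ≈ -0.010526)
y = -31/2 (y = 3*(-5 - 1/6) = 3*(-5 - 1*⅙) = 3*(-5 - ⅙) = 3*(-31/6) = -31/2 ≈ -15.500)
I(T) = 0 (I(T) = (-31/2 - 1/95)*0 = -2947/190*0 = 0)
19048 + I(-26) = 19048 + 0 = 19048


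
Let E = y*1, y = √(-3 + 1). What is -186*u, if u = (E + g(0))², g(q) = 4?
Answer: -2604 - 1488*I*√2 ≈ -2604.0 - 2104.4*I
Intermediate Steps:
y = I*√2 (y = √(-2) = I*√2 ≈ 1.4142*I)
E = I*√2 (E = (I*√2)*1 = I*√2 ≈ 1.4142*I)
u = (4 + I*√2)² (u = (I*√2 + 4)² = (4 + I*√2)² ≈ 14.0 + 11.314*I)
-186*u = -186*(4 + I*√2)²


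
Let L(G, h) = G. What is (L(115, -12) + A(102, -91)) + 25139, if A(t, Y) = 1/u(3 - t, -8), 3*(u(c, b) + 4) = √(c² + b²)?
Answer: 245494170/9721 + 3*√9865/9721 ≈ 25254.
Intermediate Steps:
u(c, b) = -4 + √(b² + c²)/3 (u(c, b) = -4 + √(c² + b²)/3 = -4 + √(b² + c²)/3)
A(t, Y) = 1/(-4 + √(64 + (3 - t)²)/3) (A(t, Y) = 1/(-4 + √((-8)² + (3 - t)²)/3) = 1/(-4 + √(64 + (3 - t)²)/3))
(L(115, -12) + A(102, -91)) + 25139 = (115 + 3/(-12 + √(64 + (-3 + 102)²))) + 25139 = (115 + 3/(-12 + √(64 + 99²))) + 25139 = (115 + 3/(-12 + √(64 + 9801))) + 25139 = (115 + 3/(-12 + √9865)) + 25139 = 25254 + 3/(-12 + √9865)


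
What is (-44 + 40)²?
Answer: 16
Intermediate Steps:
(-44 + 40)² = (-4)² = 16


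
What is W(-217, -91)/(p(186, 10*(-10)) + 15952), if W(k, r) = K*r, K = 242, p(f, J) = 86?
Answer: -1001/729 ≈ -1.3731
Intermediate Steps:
W(k, r) = 242*r
W(-217, -91)/(p(186, 10*(-10)) + 15952) = (242*(-91))/(86 + 15952) = -22022/16038 = -22022*1/16038 = -1001/729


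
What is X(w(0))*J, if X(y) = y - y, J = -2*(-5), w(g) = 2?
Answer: 0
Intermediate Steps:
J = 10
X(y) = 0
X(w(0))*J = 0*10 = 0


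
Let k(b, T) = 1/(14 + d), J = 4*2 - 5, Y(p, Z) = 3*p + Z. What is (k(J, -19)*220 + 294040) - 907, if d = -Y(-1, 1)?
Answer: 1172587/4 ≈ 2.9315e+5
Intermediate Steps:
Y(p, Z) = Z + 3*p
J = 3 (J = 8 - 5 = 3)
d = 2 (d = -(1 + 3*(-1)) = -(1 - 3) = -1*(-2) = 2)
k(b, T) = 1/16 (k(b, T) = 1/(14 + 2) = 1/16)
(k(J, -19)*220 + 294040) - 907 = ((1/16)*220 + 294040) - 907 = (55/4 + 294040) - 907 = 1176215/4 - 907 = 1172587/4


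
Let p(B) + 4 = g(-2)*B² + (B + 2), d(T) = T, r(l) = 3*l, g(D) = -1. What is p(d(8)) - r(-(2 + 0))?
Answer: -52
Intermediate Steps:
p(B) = -2 + B - B² (p(B) = -4 + (-B² + (B + 2)) = -4 + (-B² + (2 + B)) = -4 + (2 + B - B²) = -2 + B - B²)
p(d(8)) - r(-(2 + 0)) = (-2 + 8 - 1*8²) - 3*(-(2 + 0)) = (-2 + 8 - 1*64) - 3*(-1*2) = (-2 + 8 - 64) - 3*(-2) = -58 - 1*(-6) = -58 + 6 = -52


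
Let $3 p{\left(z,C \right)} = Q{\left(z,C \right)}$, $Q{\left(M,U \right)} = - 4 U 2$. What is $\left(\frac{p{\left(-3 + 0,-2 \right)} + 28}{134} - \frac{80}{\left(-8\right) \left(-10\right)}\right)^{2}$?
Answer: $\frac{22801}{40401} \approx 0.56437$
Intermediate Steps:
$Q{\left(M,U \right)} = - 8 U$
$p{\left(z,C \right)} = - \frac{8 C}{3}$ ($p{\left(z,C \right)} = \frac{\left(-8\right) C}{3} = - \frac{8 C}{3}$)
$\left(\frac{p{\left(-3 + 0,-2 \right)} + 28}{134} - \frac{80}{\left(-8\right) \left(-10\right)}\right)^{2} = \left(\frac{\left(- \frac{8}{3}\right) \left(-2\right) + 28}{134} - \frac{80}{\left(-8\right) \left(-10\right)}\right)^{2} = \left(\left(\frac{16}{3} + 28\right) \frac{1}{134} - \frac{80}{80}\right)^{2} = \left(\frac{100}{3} \cdot \frac{1}{134} - 1\right)^{2} = \left(\frac{50}{201} - 1\right)^{2} = \left(- \frac{151}{201}\right)^{2} = \frac{22801}{40401}$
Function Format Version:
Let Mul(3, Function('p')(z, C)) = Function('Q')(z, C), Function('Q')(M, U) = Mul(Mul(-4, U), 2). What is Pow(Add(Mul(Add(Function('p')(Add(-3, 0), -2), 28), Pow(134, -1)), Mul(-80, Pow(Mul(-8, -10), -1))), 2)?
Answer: Rational(22801, 40401) ≈ 0.56437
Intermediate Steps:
Function('Q')(M, U) = Mul(-8, U)
Function('p')(z, C) = Mul(Rational(-8, 3), C) (Function('p')(z, C) = Mul(Rational(1, 3), Mul(-8, C)) = Mul(Rational(-8, 3), C))
Pow(Add(Mul(Add(Function('p')(Add(-3, 0), -2), 28), Pow(134, -1)), Mul(-80, Pow(Mul(-8, -10), -1))), 2) = Pow(Add(Mul(Add(Mul(Rational(-8, 3), -2), 28), Pow(134, -1)), Mul(-80, Pow(Mul(-8, -10), -1))), 2) = Pow(Add(Mul(Add(Rational(16, 3), 28), Rational(1, 134)), Mul(-80, Pow(80, -1))), 2) = Pow(Add(Mul(Rational(100, 3), Rational(1, 134)), Mul(-80, Rational(1, 80))), 2) = Pow(Add(Rational(50, 201), -1), 2) = Pow(Rational(-151, 201), 2) = Rational(22801, 40401)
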